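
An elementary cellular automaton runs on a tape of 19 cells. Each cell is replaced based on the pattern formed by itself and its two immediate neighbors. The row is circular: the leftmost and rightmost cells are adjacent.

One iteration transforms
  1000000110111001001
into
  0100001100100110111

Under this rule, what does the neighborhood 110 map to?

At position 0 the neighborhood is 110; the next row has 0 there.

0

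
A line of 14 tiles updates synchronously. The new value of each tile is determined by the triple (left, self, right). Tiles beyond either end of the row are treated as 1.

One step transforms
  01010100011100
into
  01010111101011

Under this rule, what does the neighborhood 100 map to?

1

At position 6 the neighborhood is 100; the next row has 1 there.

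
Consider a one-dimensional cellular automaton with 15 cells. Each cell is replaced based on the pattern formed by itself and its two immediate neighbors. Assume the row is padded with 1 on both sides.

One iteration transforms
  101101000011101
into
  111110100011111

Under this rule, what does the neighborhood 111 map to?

At position 11 the neighborhood is 111; the next row has 1 there.

1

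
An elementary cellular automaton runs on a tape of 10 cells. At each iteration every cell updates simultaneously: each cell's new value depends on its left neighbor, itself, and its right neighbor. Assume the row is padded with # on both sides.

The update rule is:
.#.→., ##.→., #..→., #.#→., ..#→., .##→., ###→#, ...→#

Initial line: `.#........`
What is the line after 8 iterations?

..####..#.

...######.
.#..####..
.....##...
.###....#.
..#..##...
........#.
.######...
..####..#.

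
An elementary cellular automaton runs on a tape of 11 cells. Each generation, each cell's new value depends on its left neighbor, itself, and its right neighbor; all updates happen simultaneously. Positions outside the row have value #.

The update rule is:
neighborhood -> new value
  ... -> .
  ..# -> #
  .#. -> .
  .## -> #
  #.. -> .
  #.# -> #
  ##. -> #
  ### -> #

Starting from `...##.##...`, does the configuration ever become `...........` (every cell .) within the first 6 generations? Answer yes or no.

no

generation 1: ..######..#
generation 2: .#######.##
generation 3: ###########
generation 4: ###########  (fixed point — unchanged through generation 6)
generation 6 is ###########, still not uniform .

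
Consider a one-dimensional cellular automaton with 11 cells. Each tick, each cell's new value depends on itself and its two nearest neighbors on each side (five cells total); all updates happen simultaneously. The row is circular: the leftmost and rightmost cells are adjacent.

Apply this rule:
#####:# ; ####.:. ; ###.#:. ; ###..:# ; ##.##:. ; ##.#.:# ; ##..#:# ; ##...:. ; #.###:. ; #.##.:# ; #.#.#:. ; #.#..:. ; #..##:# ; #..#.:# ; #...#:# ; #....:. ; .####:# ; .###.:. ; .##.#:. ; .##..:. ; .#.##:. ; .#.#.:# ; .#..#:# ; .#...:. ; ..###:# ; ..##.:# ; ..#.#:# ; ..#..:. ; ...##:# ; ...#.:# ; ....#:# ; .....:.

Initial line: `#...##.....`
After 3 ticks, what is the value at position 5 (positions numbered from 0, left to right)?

..###....##
###.#..###.
...#.###...
position 5 holds #

#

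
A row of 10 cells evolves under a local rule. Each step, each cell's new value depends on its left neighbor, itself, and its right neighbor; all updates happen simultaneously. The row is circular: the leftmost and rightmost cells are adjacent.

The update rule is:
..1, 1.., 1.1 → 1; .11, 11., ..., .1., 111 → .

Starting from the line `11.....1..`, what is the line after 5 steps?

step 1: ..1...1.11
step 2: 11.1.1.1..
step 3: ..1.1.1.11
step 4: 11.1.1.1..  (repeats step 2; period 2)
step 5: ..1.1.1.11

..1.1.1.11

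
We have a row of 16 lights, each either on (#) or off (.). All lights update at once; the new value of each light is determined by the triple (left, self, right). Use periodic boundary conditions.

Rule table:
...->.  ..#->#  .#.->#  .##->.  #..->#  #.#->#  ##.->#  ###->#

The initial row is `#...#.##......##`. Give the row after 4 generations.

#.###.###.###.##

generation 1: ##.###.##....#.#
generation 2: ###.###.##..###.
generation 3: .###.###.###.###
generation 4: #.###.###.###.##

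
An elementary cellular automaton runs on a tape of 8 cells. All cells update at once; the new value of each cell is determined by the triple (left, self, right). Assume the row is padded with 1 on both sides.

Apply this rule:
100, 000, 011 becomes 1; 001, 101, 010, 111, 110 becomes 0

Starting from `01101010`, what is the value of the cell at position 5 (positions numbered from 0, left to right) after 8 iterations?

01000000
00111110
10100000
00011110
11010000
00001110
11101000
00000110
position 5 holds 1

1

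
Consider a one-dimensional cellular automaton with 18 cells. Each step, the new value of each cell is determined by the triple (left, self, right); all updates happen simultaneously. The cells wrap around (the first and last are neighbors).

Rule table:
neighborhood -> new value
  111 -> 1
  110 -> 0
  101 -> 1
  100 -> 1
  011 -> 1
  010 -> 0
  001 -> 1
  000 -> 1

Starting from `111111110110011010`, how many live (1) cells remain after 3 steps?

111111101101110101
111111011011101011
111110110111010111
count of 1: 14

14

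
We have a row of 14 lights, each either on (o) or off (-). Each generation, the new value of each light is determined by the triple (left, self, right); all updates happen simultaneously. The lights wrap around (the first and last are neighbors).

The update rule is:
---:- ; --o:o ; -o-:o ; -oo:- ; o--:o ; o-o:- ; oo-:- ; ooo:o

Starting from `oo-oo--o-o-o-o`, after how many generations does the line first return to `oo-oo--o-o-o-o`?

14

generation 1: o----ooo-o-o--
generation 2: oo--o-o--o-ooo
generation 3: o-ooo-oooo--oo
generation 4: ---o---oo-oo-o
generation 5: o-ooo-o------o
generation 6: ---o--oo----o-
generation 7: --oooo--o--ooo
generation 8: oo-oo-ooooo-o-
generation 9: -------ooo--o-
generation 10: ------o-o-oooo
generation 11: o----oo-o--oo-
generation 12: oo--o---ooo---
generation 13: --oooo-o-o-o-o
generation 14: oo-oo--o-o-o-o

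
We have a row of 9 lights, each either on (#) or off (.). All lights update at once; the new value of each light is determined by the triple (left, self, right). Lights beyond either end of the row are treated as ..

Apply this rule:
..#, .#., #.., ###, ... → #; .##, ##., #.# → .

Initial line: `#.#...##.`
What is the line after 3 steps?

#.####..#
#..##.###
###....#.

###....#.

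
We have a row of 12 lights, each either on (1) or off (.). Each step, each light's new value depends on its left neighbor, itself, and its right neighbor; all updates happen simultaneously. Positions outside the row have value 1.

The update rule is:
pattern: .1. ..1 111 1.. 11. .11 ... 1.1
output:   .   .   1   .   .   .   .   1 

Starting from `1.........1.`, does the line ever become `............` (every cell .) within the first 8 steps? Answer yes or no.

yes

...........1
............
all cells are . at step 2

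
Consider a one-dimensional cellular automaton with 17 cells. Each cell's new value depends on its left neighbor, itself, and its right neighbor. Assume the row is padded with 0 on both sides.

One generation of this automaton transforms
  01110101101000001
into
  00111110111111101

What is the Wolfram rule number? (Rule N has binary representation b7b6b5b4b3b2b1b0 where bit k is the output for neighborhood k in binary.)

position 2: 111 → 1  (bit 7 = 1)
position 3: 110 → 1  (bit 6 = 1)
position 4: 101 → 1  (bit 5 = 1)
position 11: 100 → 1  (bit 4 = 1)
position 1: 011 → 0  (bit 3 = 0)
position 5: 010 → 1  (bit 2 = 1)
position 0: 001 → 0  (bit 1 = 0)
position 12: 000 → 1  (bit 0 = 1)
bits b7..b0 = 11110101 = 245

245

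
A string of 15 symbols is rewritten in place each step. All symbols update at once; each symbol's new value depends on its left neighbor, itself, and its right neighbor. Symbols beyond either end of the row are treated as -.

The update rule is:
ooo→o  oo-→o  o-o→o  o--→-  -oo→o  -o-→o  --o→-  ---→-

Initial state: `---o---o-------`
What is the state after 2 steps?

---o---o-------  (fixed point — unchanged through step 2)

---o---o-------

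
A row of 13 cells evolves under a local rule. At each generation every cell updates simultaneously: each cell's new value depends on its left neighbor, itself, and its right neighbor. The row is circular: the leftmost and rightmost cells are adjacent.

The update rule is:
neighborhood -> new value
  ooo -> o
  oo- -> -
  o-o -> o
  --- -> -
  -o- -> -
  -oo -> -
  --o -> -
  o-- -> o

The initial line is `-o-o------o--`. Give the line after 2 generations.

---o-o------o

--o-o------o-
---o-o------o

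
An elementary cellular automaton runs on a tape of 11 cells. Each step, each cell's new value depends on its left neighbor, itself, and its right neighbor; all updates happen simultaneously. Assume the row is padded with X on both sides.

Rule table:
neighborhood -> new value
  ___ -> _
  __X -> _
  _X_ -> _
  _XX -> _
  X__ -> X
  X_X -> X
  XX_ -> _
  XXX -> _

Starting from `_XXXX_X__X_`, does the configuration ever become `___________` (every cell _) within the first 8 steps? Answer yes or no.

X____X_X__X
_X____X_X__
X_X____X_X_
_X_X____X_X
X_X_X____X_
_X_X_X____X
X_X_X_X____
_X_X_X_X___
step 8 is _X_X_X_X___, still not uniform _

no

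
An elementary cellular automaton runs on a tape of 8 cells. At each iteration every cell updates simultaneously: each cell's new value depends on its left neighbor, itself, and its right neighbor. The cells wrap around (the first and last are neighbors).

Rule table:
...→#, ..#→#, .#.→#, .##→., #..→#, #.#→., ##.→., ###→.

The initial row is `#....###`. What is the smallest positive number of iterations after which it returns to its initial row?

2

.####...
#....###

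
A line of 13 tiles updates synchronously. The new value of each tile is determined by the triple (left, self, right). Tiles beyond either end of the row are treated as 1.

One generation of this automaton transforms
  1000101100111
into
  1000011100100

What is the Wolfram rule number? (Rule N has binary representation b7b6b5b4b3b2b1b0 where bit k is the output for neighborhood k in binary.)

104

position 11: 111 → 0  (bit 7 = 0)
position 0: 110 → 1  (bit 6 = 1)
position 5: 101 → 1  (bit 5 = 1)
position 1: 100 → 0  (bit 4 = 0)
position 6: 011 → 1  (bit 3 = 1)
position 4: 010 → 0  (bit 2 = 0)
position 3: 001 → 0  (bit 1 = 0)
position 2: 000 → 0  (bit 0 = 0)
bits b7..b0 = 01101000 = 104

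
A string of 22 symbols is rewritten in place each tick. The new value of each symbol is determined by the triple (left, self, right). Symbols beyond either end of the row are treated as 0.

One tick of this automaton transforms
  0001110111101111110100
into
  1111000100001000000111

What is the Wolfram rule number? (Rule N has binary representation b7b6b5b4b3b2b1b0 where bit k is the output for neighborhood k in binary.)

position 4: 111 → 0  (bit 7 = 0)
position 5: 110 → 0  (bit 6 = 0)
position 6: 101 → 0  (bit 5 = 0)
position 20: 100 → 1  (bit 4 = 1)
position 3: 011 → 1  (bit 3 = 1)
position 19: 010 → 1  (bit 2 = 1)
position 2: 001 → 1  (bit 1 = 1)
position 0: 000 → 1  (bit 0 = 1)
bits b7..b0 = 00011111 = 31

31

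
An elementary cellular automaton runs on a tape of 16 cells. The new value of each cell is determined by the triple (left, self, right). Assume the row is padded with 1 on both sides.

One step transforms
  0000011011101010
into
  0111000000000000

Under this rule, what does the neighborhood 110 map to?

At position 6 the neighborhood is 110; the next row has 0 there.

0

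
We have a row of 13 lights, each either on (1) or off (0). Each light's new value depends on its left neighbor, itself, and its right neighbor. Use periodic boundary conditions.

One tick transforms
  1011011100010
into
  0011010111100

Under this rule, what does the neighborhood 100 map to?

1

At position 8 the neighborhood is 100; the next row has 1 there.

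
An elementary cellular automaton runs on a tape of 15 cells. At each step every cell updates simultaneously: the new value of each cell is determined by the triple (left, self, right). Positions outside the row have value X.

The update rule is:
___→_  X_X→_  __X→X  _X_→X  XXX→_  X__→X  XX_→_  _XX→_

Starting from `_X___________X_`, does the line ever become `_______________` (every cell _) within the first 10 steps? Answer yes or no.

step 1: _XX_________XX_
step 2: ___X_______X___
step 3: X_XXX_____XXX_X
step 4: _____X___X_____
step 5: X___XXX_XXX___X
step 6: _X_X_______X_X_
step 7: _X_XX_____XX_X_
step 8: _X___X___X___X_
step 9: _XX_XXX_XXX_XX_
step 10: _______________
all cells are _ at step 10

yes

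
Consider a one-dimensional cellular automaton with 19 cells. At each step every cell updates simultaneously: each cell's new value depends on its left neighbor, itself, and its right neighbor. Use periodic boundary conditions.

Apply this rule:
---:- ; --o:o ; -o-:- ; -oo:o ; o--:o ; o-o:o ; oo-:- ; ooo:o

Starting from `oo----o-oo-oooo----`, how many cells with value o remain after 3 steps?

step 1: o-o--o-oo-oooo-o--o
step 2: -o-oo-oo-oooo-o-ooo
step 3: o-oo-oo-oooo-o-ooo-
count of o: 13

13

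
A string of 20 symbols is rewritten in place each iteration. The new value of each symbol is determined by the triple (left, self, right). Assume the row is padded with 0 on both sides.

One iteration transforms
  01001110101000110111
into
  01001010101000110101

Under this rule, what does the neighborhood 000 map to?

0

At position 12 the neighborhood is 000; the next row has 0 there.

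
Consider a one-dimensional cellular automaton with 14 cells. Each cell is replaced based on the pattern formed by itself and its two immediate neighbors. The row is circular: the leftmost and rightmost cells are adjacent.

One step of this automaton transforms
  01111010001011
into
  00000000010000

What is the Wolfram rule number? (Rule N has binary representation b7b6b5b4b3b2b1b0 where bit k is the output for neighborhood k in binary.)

position 2: 111 → 0  (bit 7 = 0)
position 4: 110 → 0  (bit 6 = 0)
position 0: 101 → 0  (bit 5 = 0)
position 7: 100 → 0  (bit 4 = 0)
position 1: 011 → 0  (bit 3 = 0)
position 6: 010 → 0  (bit 2 = 0)
position 9: 001 → 1  (bit 1 = 1)
position 8: 000 → 0  (bit 0 = 0)
bits b7..b0 = 00000010 = 2

2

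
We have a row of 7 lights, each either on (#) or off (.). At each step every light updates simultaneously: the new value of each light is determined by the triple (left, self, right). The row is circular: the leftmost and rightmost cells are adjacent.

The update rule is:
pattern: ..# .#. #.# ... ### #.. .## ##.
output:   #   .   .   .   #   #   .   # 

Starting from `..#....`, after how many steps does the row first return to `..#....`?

.#.#...
#...#..
.#.#.##
......#
#....#.
.#..#..
#.##.#.
...#...
..#.#..
.#...#.
#.#.#.#
#......
.#....#
..#..#.
.#.##.#
....#..
...#.#.
..#...#
##.#.#.
.#.....
#.#....
...#..#
#.#.##.
.....#.
....#.#
#..#...
.##.#.#
..#....

28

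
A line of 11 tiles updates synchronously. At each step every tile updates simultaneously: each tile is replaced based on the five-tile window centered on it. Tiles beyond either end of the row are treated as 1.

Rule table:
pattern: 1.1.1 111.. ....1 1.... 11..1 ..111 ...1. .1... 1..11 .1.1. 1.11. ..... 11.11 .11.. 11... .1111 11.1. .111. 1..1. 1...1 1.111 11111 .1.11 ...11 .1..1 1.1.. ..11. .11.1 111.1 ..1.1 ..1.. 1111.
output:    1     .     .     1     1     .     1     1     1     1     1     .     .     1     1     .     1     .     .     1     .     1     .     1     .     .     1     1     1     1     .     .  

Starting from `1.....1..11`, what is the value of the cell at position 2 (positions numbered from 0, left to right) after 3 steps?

.

step 1: .11..1..1..
step 2: .111......1
step 3: ....11...1.
position 2 holds .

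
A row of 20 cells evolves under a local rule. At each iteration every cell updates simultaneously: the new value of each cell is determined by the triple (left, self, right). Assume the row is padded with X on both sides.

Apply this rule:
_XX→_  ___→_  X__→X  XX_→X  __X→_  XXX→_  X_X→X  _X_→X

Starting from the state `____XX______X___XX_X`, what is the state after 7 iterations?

X_XX_XX____XX_____XX

X____XX_____XX___XX_
XX____XX_____XX___XX
_XX____XX_____XX____
X_XX____XX_____XX___
XX_XX____XX_____XX__
_XX_XX____XX_____XX_
X_XX_XX____XX_____XX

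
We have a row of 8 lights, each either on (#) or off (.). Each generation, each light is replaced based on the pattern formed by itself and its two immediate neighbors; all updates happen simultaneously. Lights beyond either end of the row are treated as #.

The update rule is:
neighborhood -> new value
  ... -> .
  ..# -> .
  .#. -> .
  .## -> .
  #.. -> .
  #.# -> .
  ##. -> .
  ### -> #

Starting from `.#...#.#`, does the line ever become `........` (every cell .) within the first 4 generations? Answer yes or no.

........
all cells are . at generation 1

yes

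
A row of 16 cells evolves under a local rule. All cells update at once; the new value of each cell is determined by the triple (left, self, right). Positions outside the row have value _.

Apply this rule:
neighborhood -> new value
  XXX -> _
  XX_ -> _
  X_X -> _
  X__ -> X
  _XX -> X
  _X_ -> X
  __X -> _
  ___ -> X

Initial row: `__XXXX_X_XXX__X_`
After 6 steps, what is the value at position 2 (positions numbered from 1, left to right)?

step 1: X_X____X_X__X_XX
step 2: X_XXXX_X_XX_X_X_
step 3: X_X____X_X__X_XX  (repeats step 1; period 2)
step 6: X_XXXX_X_XX_X_X_
position 2 holds _

_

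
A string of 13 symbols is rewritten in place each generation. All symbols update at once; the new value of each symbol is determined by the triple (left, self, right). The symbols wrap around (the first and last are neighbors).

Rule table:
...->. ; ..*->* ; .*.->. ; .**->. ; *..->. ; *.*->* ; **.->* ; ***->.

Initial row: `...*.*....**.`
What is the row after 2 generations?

..*.*....*.*.
.*.*....*.*..

.*.*....*.*..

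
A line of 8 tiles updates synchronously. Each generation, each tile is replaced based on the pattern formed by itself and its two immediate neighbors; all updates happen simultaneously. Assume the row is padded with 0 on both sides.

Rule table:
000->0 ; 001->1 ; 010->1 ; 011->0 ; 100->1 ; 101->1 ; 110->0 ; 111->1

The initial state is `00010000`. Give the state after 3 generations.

11111110

generation 1: 00111000
generation 2: 01010100
generation 3: 11111110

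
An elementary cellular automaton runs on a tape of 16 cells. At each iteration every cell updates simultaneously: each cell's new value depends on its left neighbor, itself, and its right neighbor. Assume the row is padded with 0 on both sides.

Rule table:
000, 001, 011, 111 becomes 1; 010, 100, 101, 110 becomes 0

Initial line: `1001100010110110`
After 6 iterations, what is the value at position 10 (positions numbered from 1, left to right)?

0

0011001100100100
1110011001001001
1100110010010010
1001100100100100
0011001001001001
1110010010010010
position 10 holds 0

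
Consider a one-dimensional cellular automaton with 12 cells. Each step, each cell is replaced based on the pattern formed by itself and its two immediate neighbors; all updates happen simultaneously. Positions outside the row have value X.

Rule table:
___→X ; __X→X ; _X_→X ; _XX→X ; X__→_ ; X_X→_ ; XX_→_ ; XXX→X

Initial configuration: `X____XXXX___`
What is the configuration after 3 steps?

step 1: __XXXXXX__XX
step 2: _XXXXXX__XXX
step 3: _XXXXX__XXXX

_XXXXX__XXXX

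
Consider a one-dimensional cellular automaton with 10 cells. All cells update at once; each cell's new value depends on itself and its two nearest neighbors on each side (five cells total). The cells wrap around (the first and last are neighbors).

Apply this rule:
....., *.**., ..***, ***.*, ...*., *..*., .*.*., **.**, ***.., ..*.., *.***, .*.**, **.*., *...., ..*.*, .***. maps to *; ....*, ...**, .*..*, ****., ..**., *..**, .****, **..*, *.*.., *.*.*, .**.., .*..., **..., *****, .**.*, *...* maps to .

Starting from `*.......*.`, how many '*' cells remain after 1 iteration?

iteration 1: ..****.***
count of *: 7

7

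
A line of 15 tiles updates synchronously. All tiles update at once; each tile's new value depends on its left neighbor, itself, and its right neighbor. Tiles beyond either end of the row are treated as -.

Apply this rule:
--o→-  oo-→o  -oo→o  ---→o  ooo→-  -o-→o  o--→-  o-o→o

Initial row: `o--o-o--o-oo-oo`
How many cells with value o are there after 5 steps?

step 1: o--ooo--ooooooo
step 2: o--o-o--o-----o
step 3: o--ooo--o-ooo-o
step 4: o--o-o--ooo-ooo
step 5: o--ooo--o-ooo-o
count of o: 9

9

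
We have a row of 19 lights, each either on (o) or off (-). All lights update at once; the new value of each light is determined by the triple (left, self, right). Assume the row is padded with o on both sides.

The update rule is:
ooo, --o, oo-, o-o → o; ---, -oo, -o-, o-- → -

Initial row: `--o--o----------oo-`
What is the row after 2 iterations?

iteration 1: -o--o----------o-oo
iteration 2: o--o----------o-o-o

o--o----------o-o-o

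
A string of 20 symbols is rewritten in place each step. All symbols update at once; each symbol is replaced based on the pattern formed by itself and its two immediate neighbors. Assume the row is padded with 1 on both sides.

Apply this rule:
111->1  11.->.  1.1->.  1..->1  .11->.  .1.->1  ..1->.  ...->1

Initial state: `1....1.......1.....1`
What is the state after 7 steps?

.111.1111111.11111..
..1...11111...111.1.
1.111..111.11..1..1.
...1.1..1....1.11.1.
11.1.11.1111.1....1.
1..1.....11..1111.1.
.1.11111...1..11..1.

.1.11111...1..11..1.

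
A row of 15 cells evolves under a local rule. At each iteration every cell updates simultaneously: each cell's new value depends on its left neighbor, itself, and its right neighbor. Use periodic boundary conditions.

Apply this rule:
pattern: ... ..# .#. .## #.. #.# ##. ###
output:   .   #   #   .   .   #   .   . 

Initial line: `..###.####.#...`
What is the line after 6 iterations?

.#...#....##...
##..##...#.....
...#....##....#
..##...#.....##
.#....##....#..
##...#.....##..

##...#.....##..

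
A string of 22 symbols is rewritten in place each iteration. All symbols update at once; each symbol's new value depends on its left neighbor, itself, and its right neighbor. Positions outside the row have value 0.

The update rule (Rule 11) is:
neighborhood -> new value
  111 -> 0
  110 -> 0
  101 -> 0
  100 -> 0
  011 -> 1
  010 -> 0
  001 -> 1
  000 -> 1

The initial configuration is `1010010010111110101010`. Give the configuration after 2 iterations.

0000100100100000000000
1111001001001111111111

1111001001001111111111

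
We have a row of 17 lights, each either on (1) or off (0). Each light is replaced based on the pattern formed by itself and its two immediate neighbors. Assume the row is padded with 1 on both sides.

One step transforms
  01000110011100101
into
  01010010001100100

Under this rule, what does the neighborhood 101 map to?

At position 0 the neighborhood is 101; the next row has 0 there.

0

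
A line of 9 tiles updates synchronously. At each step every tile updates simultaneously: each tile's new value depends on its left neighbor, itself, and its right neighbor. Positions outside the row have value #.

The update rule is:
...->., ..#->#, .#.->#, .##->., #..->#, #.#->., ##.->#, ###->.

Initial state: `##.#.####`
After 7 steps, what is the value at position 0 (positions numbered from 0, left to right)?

#

.#.#.....
.#.##...#
.#..##.#.
.###.#.#.
...#.#.#.
#.##.#.#.
#..#.#.#.
position 0 holds #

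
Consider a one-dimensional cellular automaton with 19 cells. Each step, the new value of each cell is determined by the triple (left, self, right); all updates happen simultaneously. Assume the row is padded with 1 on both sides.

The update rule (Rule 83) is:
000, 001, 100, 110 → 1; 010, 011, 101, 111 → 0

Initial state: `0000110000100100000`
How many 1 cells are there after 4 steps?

1111011111011011111
0001000001001000000
1110111110110111111
0010000010010000000
count of 1: 3

3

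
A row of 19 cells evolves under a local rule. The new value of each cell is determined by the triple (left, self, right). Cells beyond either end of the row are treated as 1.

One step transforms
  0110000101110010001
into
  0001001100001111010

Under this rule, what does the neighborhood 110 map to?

0

At position 2 the neighborhood is 110; the next row has 0 there.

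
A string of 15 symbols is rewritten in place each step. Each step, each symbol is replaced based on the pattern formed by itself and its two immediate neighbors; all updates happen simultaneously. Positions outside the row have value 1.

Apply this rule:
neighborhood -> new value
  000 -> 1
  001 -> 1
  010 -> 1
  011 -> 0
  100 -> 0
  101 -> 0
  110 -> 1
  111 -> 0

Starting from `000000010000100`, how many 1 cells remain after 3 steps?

12

011111110111101
000000010000100  (repeats step 0; period 2)
step 3: 011111110111101
count of 1: 12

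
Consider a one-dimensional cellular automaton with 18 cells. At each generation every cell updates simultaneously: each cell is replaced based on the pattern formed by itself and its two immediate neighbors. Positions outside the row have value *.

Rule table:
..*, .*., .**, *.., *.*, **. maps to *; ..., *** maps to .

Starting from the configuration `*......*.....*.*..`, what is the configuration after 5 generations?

*...........*****.

**....***...******
.**..**.**.**.....
**************...*
.............**.**
*...........*****.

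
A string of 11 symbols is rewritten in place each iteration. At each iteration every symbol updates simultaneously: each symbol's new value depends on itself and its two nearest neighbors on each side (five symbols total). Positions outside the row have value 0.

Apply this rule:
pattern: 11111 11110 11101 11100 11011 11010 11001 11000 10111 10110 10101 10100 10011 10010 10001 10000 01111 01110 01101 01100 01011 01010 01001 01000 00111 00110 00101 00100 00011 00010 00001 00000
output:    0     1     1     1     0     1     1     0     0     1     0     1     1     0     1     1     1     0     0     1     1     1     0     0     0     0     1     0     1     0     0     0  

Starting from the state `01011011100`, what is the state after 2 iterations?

iteration 1: 01110000101
iteration 2: 10010100111

10010100111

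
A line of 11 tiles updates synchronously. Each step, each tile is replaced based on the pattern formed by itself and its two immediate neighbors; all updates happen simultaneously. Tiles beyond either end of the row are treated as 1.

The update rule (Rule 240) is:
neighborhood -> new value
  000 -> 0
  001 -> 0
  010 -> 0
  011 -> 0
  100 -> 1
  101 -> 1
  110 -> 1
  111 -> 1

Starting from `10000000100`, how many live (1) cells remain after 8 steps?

9

11000000010
11100000001
11110000000
11111000000
11111100000
11111110000
11111111000
11111111100
count of 1: 9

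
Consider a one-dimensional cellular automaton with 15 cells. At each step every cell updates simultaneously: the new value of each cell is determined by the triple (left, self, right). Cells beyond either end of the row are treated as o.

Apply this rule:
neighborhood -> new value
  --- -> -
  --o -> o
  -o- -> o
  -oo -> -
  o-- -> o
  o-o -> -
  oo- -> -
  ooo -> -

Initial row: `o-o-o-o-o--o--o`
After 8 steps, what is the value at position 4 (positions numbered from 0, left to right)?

--o-o-o-oooooo-
ooo-o-o--------
----o-oo------o
o--oo---o----o-
-oo--o-ooo--oo-
---ooo----oo---
o-o---o--o--o-o
--oo-oooooooo--
position 4 holds -

-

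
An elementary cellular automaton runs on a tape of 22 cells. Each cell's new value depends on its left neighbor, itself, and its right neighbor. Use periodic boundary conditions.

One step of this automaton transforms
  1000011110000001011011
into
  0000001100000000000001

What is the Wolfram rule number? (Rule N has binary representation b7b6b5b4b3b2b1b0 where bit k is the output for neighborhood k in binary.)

position 6: 111 → 1  (bit 7 = 1)
position 0: 110 → 0  (bit 6 = 0)
position 16: 101 → 0  (bit 5 = 0)
position 1: 100 → 0  (bit 4 = 0)
position 5: 011 → 0  (bit 3 = 0)
position 15: 010 → 0  (bit 2 = 0)
position 4: 001 → 0  (bit 1 = 0)
position 2: 000 → 0  (bit 0 = 0)
bits b7..b0 = 10000000 = 128

128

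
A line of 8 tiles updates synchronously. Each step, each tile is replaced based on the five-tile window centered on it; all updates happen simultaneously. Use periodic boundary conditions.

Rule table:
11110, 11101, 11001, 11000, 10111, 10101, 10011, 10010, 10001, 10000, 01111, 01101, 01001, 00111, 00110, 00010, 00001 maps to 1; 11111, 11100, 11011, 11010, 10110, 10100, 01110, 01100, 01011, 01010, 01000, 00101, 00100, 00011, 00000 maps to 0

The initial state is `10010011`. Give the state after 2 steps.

11101001

step 1: 01101110
step 2: 11101001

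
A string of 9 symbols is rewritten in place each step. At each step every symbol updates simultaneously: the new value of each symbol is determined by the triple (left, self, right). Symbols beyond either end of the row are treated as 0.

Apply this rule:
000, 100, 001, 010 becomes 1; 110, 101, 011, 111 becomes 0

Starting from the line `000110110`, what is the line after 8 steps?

000111111

111000001
000111111
111000000
000111111  (repeats step 2; period 2)
step 8: 000111111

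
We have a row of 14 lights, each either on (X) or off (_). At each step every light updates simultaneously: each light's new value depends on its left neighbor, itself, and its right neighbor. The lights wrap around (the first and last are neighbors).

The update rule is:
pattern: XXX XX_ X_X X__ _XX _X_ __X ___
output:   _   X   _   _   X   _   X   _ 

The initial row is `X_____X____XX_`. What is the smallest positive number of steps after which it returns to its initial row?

14

_____X____XXX_
____X____XX_X_
___X____XXX___
__X____XX_X___
_X____XXX_____
X____XX_X_____
____XXX______X
___XX_X_____X_
__XXX______X__
_XX_X_____X___
XXX______X____
X_X_____X____X
X______X____XX
X_____X____XX_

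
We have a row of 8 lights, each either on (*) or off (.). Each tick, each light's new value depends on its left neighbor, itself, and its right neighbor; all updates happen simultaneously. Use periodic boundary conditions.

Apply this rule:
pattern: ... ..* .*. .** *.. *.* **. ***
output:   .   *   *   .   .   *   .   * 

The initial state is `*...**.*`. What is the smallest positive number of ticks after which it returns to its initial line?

tick 1: ...*..*.
tick 2: ..**.**.
tick 3: .*..*...
tick 4: **.**...
tick 5: ..*....*
tick 6: .**...**
tick 7: *....*..
tick 8: *...**.*

8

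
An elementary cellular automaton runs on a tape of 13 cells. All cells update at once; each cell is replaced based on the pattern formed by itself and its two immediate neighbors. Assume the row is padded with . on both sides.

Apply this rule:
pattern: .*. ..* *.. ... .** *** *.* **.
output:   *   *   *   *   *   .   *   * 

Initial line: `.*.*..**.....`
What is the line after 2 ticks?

*************
*...........*

*...........*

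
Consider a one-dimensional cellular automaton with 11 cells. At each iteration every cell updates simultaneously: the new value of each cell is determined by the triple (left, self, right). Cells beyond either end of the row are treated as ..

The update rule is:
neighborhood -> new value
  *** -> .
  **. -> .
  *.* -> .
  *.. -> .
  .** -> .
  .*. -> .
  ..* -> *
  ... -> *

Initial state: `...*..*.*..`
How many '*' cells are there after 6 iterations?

3

***..*....*
....*..***.
****..*....
.....*..***
*****..*...
......*..**
count of *: 3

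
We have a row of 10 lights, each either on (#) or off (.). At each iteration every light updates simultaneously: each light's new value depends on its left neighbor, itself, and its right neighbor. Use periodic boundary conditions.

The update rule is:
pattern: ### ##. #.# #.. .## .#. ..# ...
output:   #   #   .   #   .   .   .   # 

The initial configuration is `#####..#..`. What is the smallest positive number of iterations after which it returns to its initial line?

.#####..#.
..#####..#
#..#####..
.#..#####.
..#..#####
#..#..####
##..#..###
###..#..##
####..#..#
#####..#..

10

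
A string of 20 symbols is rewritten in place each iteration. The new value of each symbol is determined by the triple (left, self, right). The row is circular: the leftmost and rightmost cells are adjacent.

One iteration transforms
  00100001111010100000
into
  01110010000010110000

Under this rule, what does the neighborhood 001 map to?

1

At position 1 the neighborhood is 001; the next row has 1 there.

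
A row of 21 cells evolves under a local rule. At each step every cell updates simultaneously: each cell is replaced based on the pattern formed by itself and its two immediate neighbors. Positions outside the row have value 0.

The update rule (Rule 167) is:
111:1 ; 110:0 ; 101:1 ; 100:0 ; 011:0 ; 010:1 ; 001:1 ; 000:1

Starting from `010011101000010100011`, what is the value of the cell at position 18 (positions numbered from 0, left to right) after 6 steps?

1

110101011011111101100
001111100101111010001
110111001110110110111
001010010101001001010
111110111111011011110
011101011110100101100
position 18 holds 1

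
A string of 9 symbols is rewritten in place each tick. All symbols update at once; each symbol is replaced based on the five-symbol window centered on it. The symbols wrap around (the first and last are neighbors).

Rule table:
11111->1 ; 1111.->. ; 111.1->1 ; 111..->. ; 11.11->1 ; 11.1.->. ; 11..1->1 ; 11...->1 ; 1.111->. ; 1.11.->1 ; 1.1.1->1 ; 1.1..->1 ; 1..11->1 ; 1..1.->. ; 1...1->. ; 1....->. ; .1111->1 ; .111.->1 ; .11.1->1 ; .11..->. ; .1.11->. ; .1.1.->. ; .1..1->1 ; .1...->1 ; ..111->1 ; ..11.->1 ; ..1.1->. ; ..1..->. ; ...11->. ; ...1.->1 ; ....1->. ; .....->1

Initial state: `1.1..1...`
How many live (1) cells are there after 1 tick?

4

tick 1: ..11..1.1
count of 1: 4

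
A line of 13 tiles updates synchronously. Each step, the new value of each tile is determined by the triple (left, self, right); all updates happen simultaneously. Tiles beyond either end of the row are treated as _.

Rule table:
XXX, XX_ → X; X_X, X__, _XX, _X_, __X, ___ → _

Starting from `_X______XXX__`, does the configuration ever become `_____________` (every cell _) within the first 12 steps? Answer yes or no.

_________XX__
__________X__
_____________
all cells are _ at step 3

yes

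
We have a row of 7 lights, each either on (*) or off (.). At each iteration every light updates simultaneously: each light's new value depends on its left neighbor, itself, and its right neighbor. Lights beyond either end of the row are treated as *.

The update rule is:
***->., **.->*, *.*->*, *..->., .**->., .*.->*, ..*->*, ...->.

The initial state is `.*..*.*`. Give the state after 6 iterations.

**.***.
.**..**
*.*.*..
*****.*
....**.
...*.**

...*.**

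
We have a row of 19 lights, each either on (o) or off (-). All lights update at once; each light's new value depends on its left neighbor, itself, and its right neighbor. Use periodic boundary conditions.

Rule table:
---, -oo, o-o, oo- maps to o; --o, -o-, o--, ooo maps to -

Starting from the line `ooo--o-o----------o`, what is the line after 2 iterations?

----o----o------oo-

iteration 1: --o---o--oooooooo-o
iteration 2: ----o----o------oo-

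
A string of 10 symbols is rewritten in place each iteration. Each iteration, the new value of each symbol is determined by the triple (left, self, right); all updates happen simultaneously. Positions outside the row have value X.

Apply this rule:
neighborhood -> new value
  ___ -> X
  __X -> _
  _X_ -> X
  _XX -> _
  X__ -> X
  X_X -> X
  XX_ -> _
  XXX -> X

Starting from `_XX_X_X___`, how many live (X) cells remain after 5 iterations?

X__XXXXXX_
_X__XXXX_X
XXX__XX_X_
XX_X___XXX
X_XXXX__XX
count of X: 7

7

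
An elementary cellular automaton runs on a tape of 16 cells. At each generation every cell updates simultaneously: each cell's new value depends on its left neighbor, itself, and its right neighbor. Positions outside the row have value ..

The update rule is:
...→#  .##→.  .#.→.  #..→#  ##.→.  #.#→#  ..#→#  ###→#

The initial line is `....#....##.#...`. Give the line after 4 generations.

.##.#.##.##.#.#.

####.####..#.###
.##.#.##.##.#.#.
#..#.#..#..#.#.#
.##.#.##.##.#.#.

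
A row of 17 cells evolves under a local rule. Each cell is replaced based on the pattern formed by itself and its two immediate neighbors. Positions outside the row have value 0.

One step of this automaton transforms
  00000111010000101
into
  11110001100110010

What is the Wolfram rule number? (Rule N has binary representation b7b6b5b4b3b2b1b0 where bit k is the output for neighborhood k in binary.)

position 6: 111 → 0  (bit 7 = 0)
position 7: 110 → 1  (bit 6 = 1)
position 8: 101 → 1  (bit 5 = 1)
position 10: 100 → 0  (bit 4 = 0)
position 5: 011 → 0  (bit 3 = 0)
position 9: 010 → 0  (bit 2 = 0)
position 4: 001 → 0  (bit 1 = 0)
position 0: 000 → 1  (bit 0 = 1)
bits b7..b0 = 01100001 = 97

97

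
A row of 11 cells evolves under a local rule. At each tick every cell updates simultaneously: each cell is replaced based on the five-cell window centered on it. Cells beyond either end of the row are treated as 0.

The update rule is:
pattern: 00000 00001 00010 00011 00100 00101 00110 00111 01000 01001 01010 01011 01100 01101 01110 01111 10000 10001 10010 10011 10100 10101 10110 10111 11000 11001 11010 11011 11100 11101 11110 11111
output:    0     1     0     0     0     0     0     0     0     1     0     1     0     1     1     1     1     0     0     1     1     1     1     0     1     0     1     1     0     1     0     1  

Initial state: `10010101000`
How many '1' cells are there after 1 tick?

01000101010
count of 1: 4

4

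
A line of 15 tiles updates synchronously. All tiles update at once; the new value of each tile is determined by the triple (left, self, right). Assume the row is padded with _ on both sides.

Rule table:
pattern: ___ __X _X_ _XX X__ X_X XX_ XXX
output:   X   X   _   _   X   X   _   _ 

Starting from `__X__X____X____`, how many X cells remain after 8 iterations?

3

XX_XX_XXXX_XXXX
__X__X____X____  (repeats iteration 0; period 2)
iteration 8: __X__X____X____
count of X: 3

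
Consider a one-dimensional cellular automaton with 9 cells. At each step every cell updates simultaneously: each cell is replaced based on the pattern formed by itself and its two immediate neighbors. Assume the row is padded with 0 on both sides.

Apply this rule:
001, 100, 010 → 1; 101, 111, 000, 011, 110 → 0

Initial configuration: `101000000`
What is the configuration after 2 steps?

step 1: 101100000
step 2: 100010000

100010000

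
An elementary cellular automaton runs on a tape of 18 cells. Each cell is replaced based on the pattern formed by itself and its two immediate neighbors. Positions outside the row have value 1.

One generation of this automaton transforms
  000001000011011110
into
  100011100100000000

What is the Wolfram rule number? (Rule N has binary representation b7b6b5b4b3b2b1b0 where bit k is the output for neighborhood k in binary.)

position 14: 111 → 0  (bit 7 = 0)
position 11: 110 → 0  (bit 6 = 0)
position 12: 101 → 0  (bit 5 = 0)
position 0: 100 → 1  (bit 4 = 1)
position 10: 011 → 0  (bit 3 = 0)
position 5: 010 → 1  (bit 2 = 1)
position 4: 001 → 1  (bit 1 = 1)
position 1: 000 → 0  (bit 0 = 0)
bits b7..b0 = 00010110 = 22

22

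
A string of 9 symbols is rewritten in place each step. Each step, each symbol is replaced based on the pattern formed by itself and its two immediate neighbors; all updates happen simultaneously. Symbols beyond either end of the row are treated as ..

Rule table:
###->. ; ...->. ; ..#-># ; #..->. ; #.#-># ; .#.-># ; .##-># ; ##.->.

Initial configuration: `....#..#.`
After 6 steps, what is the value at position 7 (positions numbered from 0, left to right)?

step 1: ...##.##.
step 2: ..##.##..
step 3: .##.##...
step 4: ##.##....
step 5: #.##.....
step 6: ###......
position 7 holds .

.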